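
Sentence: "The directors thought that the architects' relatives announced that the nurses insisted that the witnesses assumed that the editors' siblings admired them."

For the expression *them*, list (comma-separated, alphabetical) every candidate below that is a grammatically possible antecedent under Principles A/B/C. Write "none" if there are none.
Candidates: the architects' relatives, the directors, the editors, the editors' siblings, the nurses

the architects' relatives, the directors, the editors, the nurses

*them* is a pronoun; Principle B requires it to be free in its binding domain — the clause headed by 'admired'.
— the architects' relatives: subject of the clause headed by 'announced'; c-commands the pronoun but lies outside its binding domain — allowed.
— the directors: subject of the matrix clause; c-commands the pronoun but lies outside its binding domain — allowed.
— the editors: possessor inside the subject DP of the clause headed by 'admired'; does not c-command the pronoun — Principle B does not apply; allowed.
— the editors' siblings: subject of the clause headed by 'admired'; c-commands the pronoun within its binding domain — blocked (Principle B).
— the nurses: subject of the clause headed by 'insisted'; c-commands the pronoun but lies outside its binding domain — allowed.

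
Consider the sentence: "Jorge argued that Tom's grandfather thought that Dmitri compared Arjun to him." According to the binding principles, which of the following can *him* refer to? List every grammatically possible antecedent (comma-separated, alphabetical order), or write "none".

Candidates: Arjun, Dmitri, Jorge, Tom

Jorge, Tom

*him* is a pronoun; Principle B requires it to be free in its binding domain — the clause headed by 'compared'.
— Arjun: object of the clause headed by 'compared'; c-commands the pronoun within its binding domain — blocked (Principle B).
— Dmitri: subject of the clause headed by 'compared'; c-commands the pronoun within its binding domain — blocked (Principle B).
— Jorge: subject of the matrix clause; c-commands the pronoun but lies outside its binding domain — allowed.
— Tom: possessor inside the subject DP of the clause headed by 'thought'; does not c-command the pronoun — Principle B does not apply; allowed.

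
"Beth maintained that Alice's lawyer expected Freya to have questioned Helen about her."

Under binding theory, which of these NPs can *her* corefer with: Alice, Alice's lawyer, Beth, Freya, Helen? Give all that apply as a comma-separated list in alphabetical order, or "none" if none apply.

Alice, Alice's lawyer, Beth

*her* is a pronoun; Principle B requires it to be free in its binding domain — the clause headed by 'questioned'.
— Alice: possessor inside the subject DP of the clause headed by 'expected'; does not c-command the pronoun — Principle B does not apply; allowed.
— Alice's lawyer: subject of the clause headed by 'expected'; c-commands the pronoun but lies outside its binding domain — allowed.
— Beth: subject of the matrix clause; c-commands the pronoun but lies outside its binding domain — allowed.
— Freya: subject of the clause headed by 'questioned'; c-commands the pronoun within its binding domain — blocked (Principle B).
— Helen: object of the clause headed by 'questioned'; c-commands the pronoun within its binding domain — blocked (Principle B).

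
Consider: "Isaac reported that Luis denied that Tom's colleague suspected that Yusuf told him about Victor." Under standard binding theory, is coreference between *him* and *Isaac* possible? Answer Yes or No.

*Isaac* is an R-expression; Principle C requires it to be free (not bound by any c-commanding expression).
— him: object of the clause headed by 'told'; the pronoun does not c-command the R-expression — coreference allowed.

Yes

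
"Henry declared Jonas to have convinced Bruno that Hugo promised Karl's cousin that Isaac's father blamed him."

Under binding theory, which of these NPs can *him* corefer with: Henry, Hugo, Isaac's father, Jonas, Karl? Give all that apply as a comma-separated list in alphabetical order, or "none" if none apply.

Henry, Hugo, Jonas, Karl

*him* is a pronoun; Principle B requires it to be free in its binding domain — the clause headed by 'blamed'.
— Henry: subject of the matrix clause; c-commands the pronoun but lies outside its binding domain — allowed.
— Hugo: subject of the clause headed by 'promised'; c-commands the pronoun but lies outside its binding domain — allowed.
— Isaac's father: subject of the clause headed by 'blamed'; c-commands the pronoun within its binding domain — blocked (Principle B).
— Jonas: subject of the clause headed by 'convinced'; c-commands the pronoun but lies outside its binding domain — allowed.
— Karl: possessor inside the object DP of the clause headed by 'promised'; does not c-command the pronoun — Principle B does not apply; allowed.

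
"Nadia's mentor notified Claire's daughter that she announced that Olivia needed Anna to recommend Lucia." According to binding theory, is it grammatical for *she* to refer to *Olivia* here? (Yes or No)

No

*Olivia* is an R-expression; Principle C requires it to be free (not bound by any c-commanding expression).
— she: subject of the clause headed by 'announced'; the pronoun c-commands the R-expression — coreference blocked (Principle C).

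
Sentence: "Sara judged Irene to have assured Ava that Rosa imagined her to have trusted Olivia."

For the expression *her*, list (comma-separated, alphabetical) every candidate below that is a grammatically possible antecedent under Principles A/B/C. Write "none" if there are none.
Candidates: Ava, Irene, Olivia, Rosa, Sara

Ava, Irene, Sara

*her* is a pronoun; Principle B requires it to be free in its binding domain — the clause headed by 'imagined'.
— Ava: object of the clause headed by 'assured'; c-commands the pronoun but lies outside its binding domain — allowed.
— Irene: subject of the clause headed by 'assured'; c-commands the pronoun but lies outside its binding domain — allowed.
— Olivia: object of the clause headed by 'trusted'; is c-commanded by the pronoun; coreference would bind this R-expression — blocked (Principle C).
— Rosa: subject of the clause headed by 'imagined'; c-commands the pronoun within its binding domain — blocked (Principle B).
— Sara: subject of the matrix clause; c-commands the pronoun but lies outside its binding domain — allowed.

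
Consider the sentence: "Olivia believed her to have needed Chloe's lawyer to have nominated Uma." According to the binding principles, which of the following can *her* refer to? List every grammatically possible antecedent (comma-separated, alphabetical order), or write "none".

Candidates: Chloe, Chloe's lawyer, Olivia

none

*her* is a pronoun; Principle B requires it to be free in its binding domain — the matrix clause.
— Chloe: possessor inside the subject DP of the clause headed by 'nominated'; is c-commanded by the pronoun; coreference would bind this R-expression — blocked (Principle C).
— Chloe's lawyer: subject of the clause headed by 'nominated'; is c-commanded by the pronoun; coreference would bind this R-expression — blocked (Principle C).
— Olivia: subject of the matrix clause; c-commands the pronoun within its binding domain — blocked (Principle B).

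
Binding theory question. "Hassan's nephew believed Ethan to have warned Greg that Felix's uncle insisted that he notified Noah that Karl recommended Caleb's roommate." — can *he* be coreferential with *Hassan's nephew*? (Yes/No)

*he* is a pronoun; Principle B requires it to be free in its binding domain — the clause headed by 'notified'.
— Hassan's nephew: subject of the matrix clause; c-commands the pronoun but lies outside its binding domain — allowed.

Yes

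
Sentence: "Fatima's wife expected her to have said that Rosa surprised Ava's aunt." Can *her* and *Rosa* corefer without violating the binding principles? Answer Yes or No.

*Rosa* is an R-expression; Principle C requires it to be free (not bound by any c-commanding expression).
— her: subject of the clause headed by 'said'; the pronoun c-commands the R-expression — coreference blocked (Principle C).

No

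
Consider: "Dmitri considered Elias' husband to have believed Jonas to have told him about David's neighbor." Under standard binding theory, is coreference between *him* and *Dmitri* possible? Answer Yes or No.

Yes

*Dmitri* is an R-expression; Principle C requires it to be free (not bound by any c-commanding expression).
— him: object of the clause headed by 'told'; the pronoun does not c-command the R-expression — coreference allowed.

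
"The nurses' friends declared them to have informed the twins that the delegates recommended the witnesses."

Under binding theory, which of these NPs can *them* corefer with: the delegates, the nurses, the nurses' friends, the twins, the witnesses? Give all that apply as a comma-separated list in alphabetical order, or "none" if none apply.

the nurses

*them* is a pronoun; Principle B requires it to be free in its binding domain — the matrix clause.
— the delegates: subject of the clause headed by 'recommended'; is c-commanded by the pronoun; coreference would bind this R-expression — blocked (Principle C).
— the nurses: possessor inside the subject DP of the matrix clause; does not c-command the pronoun — Principle B does not apply; allowed.
— the nurses' friends: subject of the matrix clause; c-commands the pronoun within its binding domain — blocked (Principle B).
— the twins: object of the clause headed by 'informed'; is c-commanded by the pronoun; coreference would bind this R-expression — blocked (Principle C).
— the witnesses: object of the clause headed by 'recommended'; is c-commanded by the pronoun; coreference would bind this R-expression — blocked (Principle C).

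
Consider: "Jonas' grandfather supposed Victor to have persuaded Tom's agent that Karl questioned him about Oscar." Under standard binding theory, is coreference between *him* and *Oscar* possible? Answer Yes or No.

No

*Oscar* is an R-expression; Principle C requires it to be free (not bound by any c-commanding expression).
— him: object of the clause headed by 'questioned'; the pronoun c-commands the R-expression — coreference blocked (Principle C).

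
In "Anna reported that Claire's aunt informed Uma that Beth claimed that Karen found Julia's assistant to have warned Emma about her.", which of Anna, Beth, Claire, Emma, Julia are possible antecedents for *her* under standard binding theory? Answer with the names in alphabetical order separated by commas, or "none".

Anna, Beth, Claire, Julia

*her* is a pronoun; Principle B requires it to be free in its binding domain — the clause headed by 'warned'.
— Anna: subject of the matrix clause; c-commands the pronoun but lies outside its binding domain — allowed.
— Beth: subject of the clause headed by 'claimed'; c-commands the pronoun but lies outside its binding domain — allowed.
— Claire: possessor inside the subject DP of the clause headed by 'informed'; does not c-command the pronoun — Principle B does not apply; allowed.
— Emma: object of the clause headed by 'warned'; c-commands the pronoun within its binding domain — blocked (Principle B).
— Julia: possessor inside the subject DP of the clause headed by 'warned'; does not c-command the pronoun — Principle B does not apply; allowed.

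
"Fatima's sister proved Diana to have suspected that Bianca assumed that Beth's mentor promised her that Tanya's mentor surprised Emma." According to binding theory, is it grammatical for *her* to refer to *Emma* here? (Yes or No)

*Emma* is an R-expression; Principle C requires it to be free (not bound by any c-commanding expression).
— her: object of the clause headed by 'promised'; the pronoun c-commands the R-expression — coreference blocked (Principle C).

No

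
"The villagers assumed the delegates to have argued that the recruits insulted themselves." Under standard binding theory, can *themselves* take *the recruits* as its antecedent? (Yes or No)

*themselves* is a reflexive; Principle A requires it to be bound within its binding domain — the clause headed by 'insulted'.
— the recruits: subject of the clause headed by 'insulted'; c-commands the reflexive within its binding domain — allowed (Principle A).

Yes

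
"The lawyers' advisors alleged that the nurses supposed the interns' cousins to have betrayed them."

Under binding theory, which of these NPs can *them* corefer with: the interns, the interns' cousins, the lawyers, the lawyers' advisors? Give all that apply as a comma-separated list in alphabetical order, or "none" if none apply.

*them* is a pronoun; Principle B requires it to be free in its binding domain — the clause headed by 'betrayed'.
— the interns: possessor inside the subject DP of the clause headed by 'betrayed'; does not c-command the pronoun — Principle B does not apply; allowed.
— the interns' cousins: subject of the clause headed by 'betrayed'; c-commands the pronoun within its binding domain — blocked (Principle B).
— the lawyers: possessor inside the subject DP of the matrix clause; does not c-command the pronoun — Principle B does not apply; allowed.
— the lawyers' advisors: subject of the matrix clause; c-commands the pronoun but lies outside its binding domain — allowed.

the interns, the lawyers, the lawyers' advisors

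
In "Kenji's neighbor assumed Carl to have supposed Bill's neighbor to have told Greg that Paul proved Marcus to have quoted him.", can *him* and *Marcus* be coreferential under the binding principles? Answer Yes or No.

No

*Marcus* is an R-expression; Principle C requires it to be free (not bound by any c-commanding expression).
— him: object of the clause headed by 'quoted'; the R-expression locally c-commands the pronoun — coreference blocked (Principle B on the pronoun).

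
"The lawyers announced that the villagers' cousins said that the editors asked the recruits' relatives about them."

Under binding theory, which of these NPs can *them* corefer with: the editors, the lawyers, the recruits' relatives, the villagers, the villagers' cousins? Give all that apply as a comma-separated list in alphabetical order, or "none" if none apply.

the lawyers, the villagers, the villagers' cousins

*them* is a pronoun; Principle B requires it to be free in its binding domain — the clause headed by 'asked'.
— the editors: subject of the clause headed by 'asked'; c-commands the pronoun within its binding domain — blocked (Principle B).
— the lawyers: subject of the matrix clause; c-commands the pronoun but lies outside its binding domain — allowed.
— the recruits' relatives: object of the clause headed by 'asked'; c-commands the pronoun within its binding domain — blocked (Principle B).
— the villagers: possessor inside the subject DP of the clause headed by 'said'; does not c-command the pronoun — Principle B does not apply; allowed.
— the villagers' cousins: subject of the clause headed by 'said'; c-commands the pronoun but lies outside its binding domain — allowed.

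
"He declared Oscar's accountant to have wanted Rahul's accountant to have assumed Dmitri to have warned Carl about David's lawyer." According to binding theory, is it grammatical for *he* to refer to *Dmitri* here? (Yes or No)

No

*Dmitri* is an R-expression; Principle C requires it to be free (not bound by any c-commanding expression).
— he: subject of the matrix clause; the pronoun c-commands the R-expression — coreference blocked (Principle C).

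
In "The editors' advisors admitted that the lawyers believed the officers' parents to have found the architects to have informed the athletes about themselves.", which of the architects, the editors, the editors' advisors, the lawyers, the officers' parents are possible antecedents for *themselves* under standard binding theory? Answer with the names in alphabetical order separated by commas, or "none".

the architects

*themselves* is a reflexive; Principle A requires it to be bound within its binding domain — the clause headed by 'informed'.
— the architects: subject of the clause headed by 'informed'; c-commands the reflexive within its binding domain — allowed (Principle A).
— the editors: possessor inside the subject DP of the matrix clause; does not c-command the reflexive — cannot bind it (Principle A).
— the editors' advisors: subject of the matrix clause; c-commands the reflexive but lies outside its binding domain — cannot bind it (Principle A).
— the lawyers: subject of the clause headed by 'believed'; c-commands the reflexive but lies outside its binding domain — cannot bind it (Principle A).
— the officers' parents: subject of the clause headed by 'found'; c-commands the reflexive but lies outside its binding domain — cannot bind it (Principle A).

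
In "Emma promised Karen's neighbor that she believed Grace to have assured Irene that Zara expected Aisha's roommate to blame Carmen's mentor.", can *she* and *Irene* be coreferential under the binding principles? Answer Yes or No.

No

*Irene* is an R-expression; Principle C requires it to be free (not bound by any c-commanding expression).
— she: subject of the clause headed by 'believed'; the pronoun c-commands the R-expression — coreference blocked (Principle C).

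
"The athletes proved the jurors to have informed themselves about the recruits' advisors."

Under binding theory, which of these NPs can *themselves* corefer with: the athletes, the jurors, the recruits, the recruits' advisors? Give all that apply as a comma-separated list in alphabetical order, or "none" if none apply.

*themselves* is a reflexive; Principle A requires it to be bound within its binding domain — the clause headed by 'informed'.
— the athletes: subject of the matrix clause; c-commands the reflexive but lies outside its binding domain — cannot bind it (Principle A).
— the jurors: subject of the clause headed by 'informed'; c-commands the reflexive within its binding domain — allowed (Principle A).
— the recruits: possessor inside the second object DP of the clause headed by 'informed'; does not c-command the reflexive — cannot bind it (Principle A).
— the recruits' advisors: second object of the clause headed by 'informed'; does not c-command the reflexive — cannot bind it (Principle A).

the jurors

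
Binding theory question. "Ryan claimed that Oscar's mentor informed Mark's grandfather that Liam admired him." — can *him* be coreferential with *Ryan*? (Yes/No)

Yes

*him* is a pronoun; Principle B requires it to be free in its binding domain — the clause headed by 'admired'.
— Ryan: subject of the matrix clause; c-commands the pronoun but lies outside its binding domain — allowed.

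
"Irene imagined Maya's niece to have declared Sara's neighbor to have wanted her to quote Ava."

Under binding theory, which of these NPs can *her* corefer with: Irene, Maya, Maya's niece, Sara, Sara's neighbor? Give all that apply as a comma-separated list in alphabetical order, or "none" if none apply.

*her* is a pronoun; Principle B requires it to be free in its binding domain — the clause headed by 'wanted'.
— Irene: subject of the matrix clause; c-commands the pronoun but lies outside its binding domain — allowed.
— Maya: possessor inside the subject DP of the clause headed by 'declared'; does not c-command the pronoun — Principle B does not apply; allowed.
— Maya's niece: subject of the clause headed by 'declared'; c-commands the pronoun but lies outside its binding domain — allowed.
— Sara: possessor inside the subject DP of the clause headed by 'wanted'; does not c-command the pronoun — Principle B does not apply; allowed.
— Sara's neighbor: subject of the clause headed by 'wanted'; c-commands the pronoun within its binding domain — blocked (Principle B).

Irene, Maya, Maya's niece, Sara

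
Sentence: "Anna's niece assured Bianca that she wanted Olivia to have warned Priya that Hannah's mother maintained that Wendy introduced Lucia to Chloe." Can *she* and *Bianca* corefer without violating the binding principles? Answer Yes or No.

*Bianca* is an R-expression; Principle C requires it to be free (not bound by any c-commanding expression).
— she: subject of the clause headed by 'wanted'; the pronoun does not c-command the R-expression — coreference allowed.

Yes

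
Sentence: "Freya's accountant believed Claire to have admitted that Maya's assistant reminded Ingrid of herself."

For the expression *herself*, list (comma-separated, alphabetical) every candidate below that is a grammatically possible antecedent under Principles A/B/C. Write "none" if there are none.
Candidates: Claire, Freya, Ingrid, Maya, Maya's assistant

*herself* is a reflexive; Principle A requires it to be bound within its binding domain — the clause headed by 'reminded'.
— Claire: subject of the clause headed by 'admitted'; c-commands the reflexive but lies outside its binding domain — cannot bind it (Principle A).
— Freya: possessor inside the subject DP of the matrix clause; does not c-command the reflexive — cannot bind it (Principle A).
— Ingrid: object of the clause headed by 'reminded'; c-commands the reflexive within its binding domain — allowed (Principle A).
— Maya: possessor inside the subject DP of the clause headed by 'reminded'; does not c-command the reflexive — cannot bind it (Principle A).
— Maya's assistant: subject of the clause headed by 'reminded'; c-commands the reflexive within its binding domain — allowed (Principle A).

Ingrid, Maya's assistant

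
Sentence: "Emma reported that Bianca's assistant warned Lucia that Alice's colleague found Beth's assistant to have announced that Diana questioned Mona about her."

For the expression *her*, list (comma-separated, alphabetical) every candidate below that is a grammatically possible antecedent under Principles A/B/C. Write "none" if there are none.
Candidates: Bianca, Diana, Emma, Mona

Bianca, Emma

*her* is a pronoun; Principle B requires it to be free in its binding domain — the clause headed by 'questioned'.
— Bianca: possessor inside the subject DP of the clause headed by 'warned'; does not c-command the pronoun — Principle B does not apply; allowed.
— Diana: subject of the clause headed by 'questioned'; c-commands the pronoun within its binding domain — blocked (Principle B).
— Emma: subject of the matrix clause; c-commands the pronoun but lies outside its binding domain — allowed.
— Mona: object of the clause headed by 'questioned'; c-commands the pronoun within its binding domain — blocked (Principle B).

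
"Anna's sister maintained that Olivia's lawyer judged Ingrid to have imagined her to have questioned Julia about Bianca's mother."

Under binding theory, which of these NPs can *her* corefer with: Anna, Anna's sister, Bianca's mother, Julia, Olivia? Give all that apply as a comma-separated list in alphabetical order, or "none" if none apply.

Anna, Anna's sister, Olivia

*her* is a pronoun; Principle B requires it to be free in its binding domain — the clause headed by 'imagined'.
— Anna: possessor inside the subject DP of the matrix clause; does not c-command the pronoun — Principle B does not apply; allowed.
— Anna's sister: subject of the matrix clause; c-commands the pronoun but lies outside its binding domain — allowed.
— Bianca's mother: second object of the clause headed by 'questioned'; is c-commanded by the pronoun; coreference would bind this R-expression — blocked (Principle C).
— Julia: object of the clause headed by 'questioned'; is c-commanded by the pronoun; coreference would bind this R-expression — blocked (Principle C).
— Olivia: possessor inside the subject DP of the clause headed by 'judged'; does not c-command the pronoun — Principle B does not apply; allowed.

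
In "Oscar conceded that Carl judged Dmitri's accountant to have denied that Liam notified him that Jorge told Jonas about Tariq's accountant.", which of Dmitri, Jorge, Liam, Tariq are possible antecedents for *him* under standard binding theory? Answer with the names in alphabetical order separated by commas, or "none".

*him* is a pronoun; Principle B requires it to be free in its binding domain — the clause headed by 'notified'.
— Dmitri: possessor inside the subject DP of the clause headed by 'denied'; does not c-command the pronoun — Principle B does not apply; allowed.
— Jorge: subject of the clause headed by 'told'; is c-commanded by the pronoun; coreference would bind this R-expression — blocked (Principle C).
— Liam: subject of the clause headed by 'notified'; c-commands the pronoun within its binding domain — blocked (Principle B).
— Tariq: possessor inside the second object DP of the clause headed by 'told'; is c-commanded by the pronoun; coreference would bind this R-expression — blocked (Principle C).

Dmitri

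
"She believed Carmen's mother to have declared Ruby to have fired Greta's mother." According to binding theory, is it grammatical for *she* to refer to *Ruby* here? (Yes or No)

*Ruby* is an R-expression; Principle C requires it to be free (not bound by any c-commanding expression).
— she: subject of the matrix clause; the pronoun c-commands the R-expression — coreference blocked (Principle C).

No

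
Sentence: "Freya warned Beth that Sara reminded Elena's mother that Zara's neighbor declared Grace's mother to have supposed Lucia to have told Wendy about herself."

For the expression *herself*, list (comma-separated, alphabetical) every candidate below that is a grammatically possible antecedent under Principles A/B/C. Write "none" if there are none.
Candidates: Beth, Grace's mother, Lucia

Lucia

*herself* is a reflexive; Principle A requires it to be bound within its binding domain — the clause headed by 'told'.
— Beth: object of the matrix clause; c-commands the reflexive but lies outside its binding domain — cannot bind it (Principle A).
— Grace's mother: subject of the clause headed by 'supposed'; c-commands the reflexive but lies outside its binding domain — cannot bind it (Principle A).
— Lucia: subject of the clause headed by 'told'; c-commands the reflexive within its binding domain — allowed (Principle A).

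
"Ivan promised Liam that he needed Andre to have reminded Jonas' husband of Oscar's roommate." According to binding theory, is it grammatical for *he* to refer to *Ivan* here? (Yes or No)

Yes

*Ivan* is an R-expression; Principle C requires it to be free (not bound by any c-commanding expression).
— he: subject of the clause headed by 'needed'; the pronoun does not c-command the R-expression — coreference allowed.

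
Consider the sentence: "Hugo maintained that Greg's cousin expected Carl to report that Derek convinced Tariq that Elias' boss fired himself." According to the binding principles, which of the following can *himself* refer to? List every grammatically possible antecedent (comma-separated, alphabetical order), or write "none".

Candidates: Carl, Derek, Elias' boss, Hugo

*himself* is a reflexive; Principle A requires it to be bound within its binding domain — the clause headed by 'fired'.
— Carl: subject of the clause headed by 'report'; c-commands the reflexive but lies outside its binding domain — cannot bind it (Principle A).
— Derek: subject of the clause headed by 'convinced'; c-commands the reflexive but lies outside its binding domain — cannot bind it (Principle A).
— Elias' boss: subject of the clause headed by 'fired'; c-commands the reflexive within its binding domain — allowed (Principle A).
— Hugo: subject of the matrix clause; c-commands the reflexive but lies outside its binding domain — cannot bind it (Principle A).

Elias' boss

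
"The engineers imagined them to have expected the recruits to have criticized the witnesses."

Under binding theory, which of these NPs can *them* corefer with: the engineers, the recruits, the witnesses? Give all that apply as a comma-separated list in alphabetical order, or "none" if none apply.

*them* is a pronoun; Principle B requires it to be free in its binding domain — the matrix clause.
— the engineers: subject of the matrix clause; c-commands the pronoun within its binding domain — blocked (Principle B).
— the recruits: subject of the clause headed by 'criticized'; is c-commanded by the pronoun; coreference would bind this R-expression — blocked (Principle C).
— the witnesses: object of the clause headed by 'criticized'; is c-commanded by the pronoun; coreference would bind this R-expression — blocked (Principle C).

none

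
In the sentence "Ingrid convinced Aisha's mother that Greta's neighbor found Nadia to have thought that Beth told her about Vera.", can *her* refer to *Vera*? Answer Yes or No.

*her* is a pronoun; Principle B requires it to be free in its binding domain — the clause headed by 'told'.
— Vera: second object of the clause headed by 'told'; is c-commanded by the pronoun; coreference would bind this R-expression — blocked (Principle C).

No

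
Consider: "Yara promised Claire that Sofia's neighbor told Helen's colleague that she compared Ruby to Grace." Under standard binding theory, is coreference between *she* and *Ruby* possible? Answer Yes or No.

*Ruby* is an R-expression; Principle C requires it to be free (not bound by any c-commanding expression).
— she: subject of the clause headed by 'compared'; the pronoun c-commands the R-expression — coreference blocked (Principle C).

No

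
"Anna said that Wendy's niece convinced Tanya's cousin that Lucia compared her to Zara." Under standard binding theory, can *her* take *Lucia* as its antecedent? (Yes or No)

No

*her* is a pronoun; Principle B requires it to be free in its binding domain — the clause headed by 'compared'.
— Lucia: subject of the clause headed by 'compared'; c-commands the pronoun within its binding domain — blocked (Principle B).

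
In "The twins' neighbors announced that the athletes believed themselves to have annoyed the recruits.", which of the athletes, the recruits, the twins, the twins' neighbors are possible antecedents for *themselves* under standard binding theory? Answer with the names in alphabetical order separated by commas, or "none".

the athletes

*themselves* is a reflexive; Principle A requires it to be bound within its binding domain — the clause headed by 'believed'.
— the athletes: subject of the clause headed by 'believed'; c-commands the reflexive within its binding domain — allowed (Principle A).
— the recruits: object of the clause headed by 'annoyed'; does not c-command the reflexive — cannot bind it (Principle A).
— the twins: possessor inside the subject DP of the matrix clause; does not c-command the reflexive — cannot bind it (Principle A).
— the twins' neighbors: subject of the matrix clause; c-commands the reflexive but lies outside its binding domain — cannot bind it (Principle A).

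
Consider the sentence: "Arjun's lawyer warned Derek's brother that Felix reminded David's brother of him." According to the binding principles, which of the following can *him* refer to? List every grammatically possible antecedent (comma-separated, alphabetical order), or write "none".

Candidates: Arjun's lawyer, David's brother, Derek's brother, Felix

Arjun's lawyer, Derek's brother

*him* is a pronoun; Principle B requires it to be free in its binding domain — the clause headed by 'reminded'.
— Arjun's lawyer: subject of the matrix clause; c-commands the pronoun but lies outside its binding domain — allowed.
— David's brother: object of the clause headed by 'reminded'; c-commands the pronoun within its binding domain — blocked (Principle B).
— Derek's brother: object of the matrix clause; c-commands the pronoun but lies outside its binding domain — allowed.
— Felix: subject of the clause headed by 'reminded'; c-commands the pronoun within its binding domain — blocked (Principle B).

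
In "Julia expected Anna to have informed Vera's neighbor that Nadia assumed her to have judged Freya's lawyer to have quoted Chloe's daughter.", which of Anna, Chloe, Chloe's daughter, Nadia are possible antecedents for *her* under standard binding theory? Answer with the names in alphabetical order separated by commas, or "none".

Anna

*her* is a pronoun; Principle B requires it to be free in its binding domain — the clause headed by 'assumed'.
— Anna: subject of the clause headed by 'informed'; c-commands the pronoun but lies outside its binding domain — allowed.
— Chloe: possessor inside the object DP of the clause headed by 'quoted'; is c-commanded by the pronoun; coreference would bind this R-expression — blocked (Principle C).
— Chloe's daughter: object of the clause headed by 'quoted'; is c-commanded by the pronoun; coreference would bind this R-expression — blocked (Principle C).
— Nadia: subject of the clause headed by 'assumed'; c-commands the pronoun within its binding domain — blocked (Principle B).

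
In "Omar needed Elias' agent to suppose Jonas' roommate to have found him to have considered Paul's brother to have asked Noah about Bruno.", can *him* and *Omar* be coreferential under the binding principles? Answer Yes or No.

Yes

*Omar* is an R-expression; Principle C requires it to be free (not bound by any c-commanding expression).
— him: subject of the clause headed by 'considered'; the pronoun does not c-command the R-expression — coreference allowed.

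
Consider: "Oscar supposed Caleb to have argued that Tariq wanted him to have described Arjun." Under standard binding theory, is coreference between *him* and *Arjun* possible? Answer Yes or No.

No

*Arjun* is an R-expression; Principle C requires it to be free (not bound by any c-commanding expression).
— him: subject of the clause headed by 'described'; the pronoun c-commands the R-expression — coreference blocked (Principle C).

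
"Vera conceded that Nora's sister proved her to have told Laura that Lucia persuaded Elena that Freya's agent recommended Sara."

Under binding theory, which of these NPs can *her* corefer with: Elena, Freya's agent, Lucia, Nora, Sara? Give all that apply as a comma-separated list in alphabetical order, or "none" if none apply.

Nora

*her* is a pronoun; Principle B requires it to be free in its binding domain — the clause headed by 'proved'.
— Elena: object of the clause headed by 'persuaded'; is c-commanded by the pronoun; coreference would bind this R-expression — blocked (Principle C).
— Freya's agent: subject of the clause headed by 'recommended'; is c-commanded by the pronoun; coreference would bind this R-expression — blocked (Principle C).
— Lucia: subject of the clause headed by 'persuaded'; is c-commanded by the pronoun; coreference would bind this R-expression — blocked (Principle C).
— Nora: possessor inside the subject DP of the clause headed by 'proved'; does not c-command the pronoun — Principle B does not apply; allowed.
— Sara: object of the clause headed by 'recommended'; is c-commanded by the pronoun; coreference would bind this R-expression — blocked (Principle C).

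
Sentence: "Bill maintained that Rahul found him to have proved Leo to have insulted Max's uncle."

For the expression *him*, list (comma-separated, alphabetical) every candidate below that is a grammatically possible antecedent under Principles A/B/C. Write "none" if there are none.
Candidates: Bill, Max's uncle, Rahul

Bill

*him* is a pronoun; Principle B requires it to be free in its binding domain — the clause headed by 'found'.
— Bill: subject of the matrix clause; c-commands the pronoun but lies outside its binding domain — allowed.
— Max's uncle: object of the clause headed by 'insulted'; is c-commanded by the pronoun; coreference would bind this R-expression — blocked (Principle C).
— Rahul: subject of the clause headed by 'found'; c-commands the pronoun within its binding domain — blocked (Principle B).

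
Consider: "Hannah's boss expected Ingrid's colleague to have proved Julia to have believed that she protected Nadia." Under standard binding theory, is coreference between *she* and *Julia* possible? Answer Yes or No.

Yes

*Julia* is an R-expression; Principle C requires it to be free (not bound by any c-commanding expression).
— she: subject of the clause headed by 'protected'; the pronoun does not c-command the R-expression — coreference allowed.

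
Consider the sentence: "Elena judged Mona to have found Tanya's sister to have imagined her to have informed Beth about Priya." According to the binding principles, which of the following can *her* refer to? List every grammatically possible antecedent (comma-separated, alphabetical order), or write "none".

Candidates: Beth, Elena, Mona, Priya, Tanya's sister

*her* is a pronoun; Principle B requires it to be free in its binding domain — the clause headed by 'imagined'.
— Beth: object of the clause headed by 'informed'; is c-commanded by the pronoun; coreference would bind this R-expression — blocked (Principle C).
— Elena: subject of the matrix clause; c-commands the pronoun but lies outside its binding domain — allowed.
— Mona: subject of the clause headed by 'found'; c-commands the pronoun but lies outside its binding domain — allowed.
— Priya: second object of the clause headed by 'informed'; is c-commanded by the pronoun; coreference would bind this R-expression — blocked (Principle C).
— Tanya's sister: subject of the clause headed by 'imagined'; c-commands the pronoun within its binding domain — blocked (Principle B).

Elena, Mona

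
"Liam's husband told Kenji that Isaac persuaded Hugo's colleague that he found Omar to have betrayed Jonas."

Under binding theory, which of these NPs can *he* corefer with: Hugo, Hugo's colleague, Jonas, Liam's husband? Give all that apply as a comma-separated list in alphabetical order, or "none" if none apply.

Hugo, Hugo's colleague, Liam's husband

*he* is a pronoun; Principle B requires it to be free in its binding domain — the clause headed by 'found'.
— Hugo: possessor inside the object DP of the clause headed by 'persuaded'; does not c-command the pronoun — Principle B does not apply; allowed.
— Hugo's colleague: object of the clause headed by 'persuaded'; c-commands the pronoun but lies outside its binding domain — allowed.
— Jonas: object of the clause headed by 'betrayed'; is c-commanded by the pronoun; coreference would bind this R-expression — blocked (Principle C).
— Liam's husband: subject of the matrix clause; c-commands the pronoun but lies outside its binding domain — allowed.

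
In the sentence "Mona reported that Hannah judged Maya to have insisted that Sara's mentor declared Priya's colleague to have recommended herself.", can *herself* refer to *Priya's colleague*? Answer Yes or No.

*herself* is a reflexive; Principle A requires it to be bound within its binding domain — the clause headed by 'recommended'.
— Priya's colleague: subject of the clause headed by 'recommended'; c-commands the reflexive within its binding domain — allowed (Principle A).

Yes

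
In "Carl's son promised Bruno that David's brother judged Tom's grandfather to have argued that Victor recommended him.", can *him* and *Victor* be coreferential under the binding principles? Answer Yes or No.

*Victor* is an R-expression; Principle C requires it to be free (not bound by any c-commanding expression).
— him: object of the clause headed by 'recommended'; the R-expression locally c-commands the pronoun — coreference blocked (Principle B on the pronoun).

No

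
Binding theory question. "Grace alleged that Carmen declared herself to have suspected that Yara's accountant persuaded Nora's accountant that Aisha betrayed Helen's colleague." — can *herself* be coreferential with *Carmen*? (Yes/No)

Yes

*herself* is a reflexive; Principle A requires it to be bound within its binding domain — the clause headed by 'declared'.
— Carmen: subject of the clause headed by 'declared'; c-commands the reflexive within its binding domain — allowed (Principle A).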